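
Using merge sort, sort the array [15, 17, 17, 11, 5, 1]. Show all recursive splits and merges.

Merge sort trace:

Split: [15, 17, 17, 11, 5, 1] -> [15, 17, 17] and [11, 5, 1]
  Split: [15, 17, 17] -> [15] and [17, 17]
    Split: [17, 17] -> [17] and [17]
    Merge: [17] + [17] -> [17, 17]
  Merge: [15] + [17, 17] -> [15, 17, 17]
  Split: [11, 5, 1] -> [11] and [5, 1]
    Split: [5, 1] -> [5] and [1]
    Merge: [5] + [1] -> [1, 5]
  Merge: [11] + [1, 5] -> [1, 5, 11]
Merge: [15, 17, 17] + [1, 5, 11] -> [1, 5, 11, 15, 17, 17]

Final sorted array: [1, 5, 11, 15, 17, 17]

The merge sort proceeds by recursively splitting the array and merging sorted halves.
After all merges, the sorted array is [1, 5, 11, 15, 17, 17].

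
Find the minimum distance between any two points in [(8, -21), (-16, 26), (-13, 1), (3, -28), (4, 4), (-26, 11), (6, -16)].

Computing all pairwise distances among 7 points:

d((8, -21), (-16, 26)) = 52.7731
d((8, -21), (-13, 1)) = 30.4138
d((8, -21), (3, -28)) = 8.6023
d((8, -21), (4, 4)) = 25.318
d((8, -21), (-26, 11)) = 46.6905
d((8, -21), (6, -16)) = 5.3852 <-- minimum
d((-16, 26), (-13, 1)) = 25.1794
d((-16, 26), (3, -28)) = 57.2451
d((-16, 26), (4, 4)) = 29.7321
d((-16, 26), (-26, 11)) = 18.0278
d((-16, 26), (6, -16)) = 47.4131
d((-13, 1), (3, -28)) = 33.121
d((-13, 1), (4, 4)) = 17.2627
d((-13, 1), (-26, 11)) = 16.4012
d((-13, 1), (6, -16)) = 25.4951
d((3, -28), (4, 4)) = 32.0156
d((3, -28), (-26, 11)) = 48.6004
d((3, -28), (6, -16)) = 12.3693
d((4, 4), (-26, 11)) = 30.8058
d((4, 4), (6, -16)) = 20.0998
d((-26, 11), (6, -16)) = 41.8688

Closest pair: (8, -21) and (6, -16) with distance 5.3852

The closest pair is (8, -21) and (6, -16) with Euclidean distance 5.3852. For 7 points, brute-force pairwise comparison is shown above. For large n, the divide-and-conquer algorithm (sort by x, recurse on halves, check the dividing strip) achieves O(n log n).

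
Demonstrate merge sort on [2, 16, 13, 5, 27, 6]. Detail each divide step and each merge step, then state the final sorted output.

Merge sort trace:

Split: [2, 16, 13, 5, 27, 6] -> [2, 16, 13] and [5, 27, 6]
  Split: [2, 16, 13] -> [2] and [16, 13]
    Split: [16, 13] -> [16] and [13]
    Merge: [16] + [13] -> [13, 16]
  Merge: [2] + [13, 16] -> [2, 13, 16]
  Split: [5, 27, 6] -> [5] and [27, 6]
    Split: [27, 6] -> [27] and [6]
    Merge: [27] + [6] -> [6, 27]
  Merge: [5] + [6, 27] -> [5, 6, 27]
Merge: [2, 13, 16] + [5, 6, 27] -> [2, 5, 6, 13, 16, 27]

Final sorted array: [2, 5, 6, 13, 16, 27]

The merge sort proceeds by recursively splitting the array and merging sorted halves.
After all merges, the sorted array is [2, 5, 6, 13, 16, 27].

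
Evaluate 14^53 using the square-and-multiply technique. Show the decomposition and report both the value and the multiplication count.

Computing 14^53 by squaring (build up from 14^1; each line after the first costs one multiplication):

14^1 = 14
14^2 = (14^1)^2 = 14^2 = 196
14^3 = 14 * 14^2 = 14 * 196 = 2744
14^6 = (14^3)^2 = 2744^2 = 7529536
14^12 = (14^6)^2 = 7529536^2 = 56693912375296
14^13 = 14 * 14^12 = 14 * 56693912375296 = 793714773254144
14^26 = (14^13)^2 = 793714773254144^2 = 629983141281877223603213172736
14^52 = (14^26)^2 = 629983141281877223603213172736^2 = 396878758299381678483277913691857524931552116018231373725696
14^53 = 14 * 14^52 = 14 * 396878758299381678483277913691857524931552116018231373725696 = 5556302616191343498765890791686005349041729624255239232159744

Result: 5556302616191343498765890791686005349041729624255239232159744
Multiplications needed: 8 (8 lines after 14^1)

14^53 = 5556302616191343498765890791686005349041729624255239232159744. Using exponentiation by squaring, this requires 8 multiplications. The key idea: if the exponent is even, square the half-power; if odd, multiply by the base once.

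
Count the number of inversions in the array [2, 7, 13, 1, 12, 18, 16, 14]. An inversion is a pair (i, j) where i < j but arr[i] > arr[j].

Finding inversions in [2, 7, 13, 1, 12, 18, 16, 14]:

(0, 3): arr[0]=2 > arr[3]=1
(1, 3): arr[1]=7 > arr[3]=1
(2, 3): arr[2]=13 > arr[3]=1
(2, 4): arr[2]=13 > arr[4]=12
(5, 6): arr[5]=18 > arr[6]=16
(5, 7): arr[5]=18 > arr[7]=14
(6, 7): arr[6]=16 > arr[7]=14

Total inversions: 7

The array has 7 inversion(s): (0,3), (1,3), (2,3), (2,4), (5,6), (5,7), (6,7). Each pair (i,j) satisfies i < j and arr[i] > arr[j].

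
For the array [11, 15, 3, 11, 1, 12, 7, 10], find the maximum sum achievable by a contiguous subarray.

Using Kadane's algorithm on [11, 15, 3, 11, 1, 12, 7, 10]:

Scanning through the array:
Position 1 (value 15): max_ending_here = 26, max_so_far = 26
Position 2 (value 3): max_ending_here = 29, max_so_far = 29
Position 3 (value 11): max_ending_here = 40, max_so_far = 40
Position 4 (value 1): max_ending_here = 41, max_so_far = 41
Position 5 (value 12): max_ending_here = 53, max_so_far = 53
Position 6 (value 7): max_ending_here = 60, max_so_far = 60
Position 7 (value 10): max_ending_here = 70, max_so_far = 70

Maximum subarray: [11, 15, 3, 11, 1, 12, 7, 10]
Maximum sum: 70

The maximum subarray is [11, 15, 3, 11, 1, 12, 7, 10] with sum 70. This subarray runs from index 0 to index 7.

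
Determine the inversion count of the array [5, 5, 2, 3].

Finding inversions in [5, 5, 2, 3]:

(0, 2): arr[0]=5 > arr[2]=2
(0, 3): arr[0]=5 > arr[3]=3
(1, 2): arr[1]=5 > arr[2]=2
(1, 3): arr[1]=5 > arr[3]=3

Total inversions: 4

The array has 4 inversion(s): (0,2), (0,3), (1,2), (1,3). Each pair (i,j) satisfies i < j and arr[i] > arr[j].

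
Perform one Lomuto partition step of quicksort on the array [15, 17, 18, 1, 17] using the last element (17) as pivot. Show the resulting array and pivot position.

Lomuto partition with pivot = 17:

Initial array: [15, 17, 18, 1, 17]

arr[0]=15 <= 17: swap with position 0, array becomes [15, 17, 18, 1, 17]
arr[1]=17 <= 17: swap with position 1, array becomes [15, 17, 18, 1, 17]
arr[2]=18 > 17: no swap
arr[3]=1 <= 17: swap with position 2, array becomes [15, 17, 1, 18, 17]

Place pivot at position 3: [15, 17, 1, 17, 18]
Pivot position: 3

After partitioning with pivot 17, the array becomes [15, 17, 1, 17, 18]. The pivot is placed at index 3. All elements to the left of the pivot are <= 17, and all elements to the right are > 17.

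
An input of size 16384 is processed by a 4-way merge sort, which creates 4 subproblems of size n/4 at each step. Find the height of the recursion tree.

For divide and conquer with division factor 4:

Problem sizes at each level:
Level 0: 16384
Level 1: 4096
Level 2: 1024
Level 3: 256
Level 4: 64
Level 5: 16
Level 6: 4
Level 7: 1

The root is level 0 and the size-1 base case is level 7 (the tree spans levels 0 through 7, i.e. 8 levels counting the root), so the depth is the number of divisions: log_4(16384) = 7

The recursion tree depth is log_4(16384) = 7. At each level, the problem size is divided by 4, so it takes 7 divisions to reduce to a base case of size 1. The algorithm makes 4 recursive calls at each level.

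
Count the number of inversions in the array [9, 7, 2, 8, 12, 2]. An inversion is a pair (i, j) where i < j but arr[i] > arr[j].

Finding inversions in [9, 7, 2, 8, 12, 2]:

(0, 1): arr[0]=9 > arr[1]=7
(0, 2): arr[0]=9 > arr[2]=2
(0, 3): arr[0]=9 > arr[3]=8
(0, 5): arr[0]=9 > arr[5]=2
(1, 2): arr[1]=7 > arr[2]=2
(1, 5): arr[1]=7 > arr[5]=2
(3, 5): arr[3]=8 > arr[5]=2
(4, 5): arr[4]=12 > arr[5]=2

Total inversions: 8

The array has 8 inversion(s): (0,1), (0,2), (0,3), (0,5), (1,2), (1,5), (3,5), (4,5). Each pair (i,j) satisfies i < j and arr[i] > arr[j].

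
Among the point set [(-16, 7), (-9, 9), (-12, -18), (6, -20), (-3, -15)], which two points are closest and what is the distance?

Computing all pairwise distances among 5 points:

d((-16, 7), (-9, 9)) = 7.2801 <-- minimum
d((-16, 7), (-12, -18)) = 25.318
d((-16, 7), (6, -20)) = 34.8281
d((-16, 7), (-3, -15)) = 25.5539
d((-9, 9), (-12, -18)) = 27.1662
d((-9, 9), (6, -20)) = 32.6497
d((-9, 9), (-3, -15)) = 24.7386
d((-12, -18), (6, -20)) = 18.1108
d((-12, -18), (-3, -15)) = 9.4868
d((6, -20), (-3, -15)) = 10.2956

Closest pair: (-16, 7) and (-9, 9) with distance 7.2801

The closest pair is (-16, 7) and (-9, 9) with Euclidean distance 7.2801. For 5 points, brute-force pairwise comparison is shown above. For large n, the divide-and-conquer algorithm (sort by x, recurse on halves, check the dividing strip) achieves O(n log n).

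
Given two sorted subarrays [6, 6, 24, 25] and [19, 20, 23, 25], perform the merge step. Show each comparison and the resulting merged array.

Merging process:

Compare 6 vs 19: take 6 from left. Merged: [6]
Compare 6 vs 19: take 6 from left. Merged: [6, 6]
Compare 24 vs 19: take 19 from right. Merged: [6, 6, 19]
Compare 24 vs 20: take 20 from right. Merged: [6, 6, 19, 20]
Compare 24 vs 23: take 23 from right. Merged: [6, 6, 19, 20, 23]
Compare 24 vs 25: take 24 from left. Merged: [6, 6, 19, 20, 23, 24]
Compare 25 vs 25: take 25 from left. Merged: [6, 6, 19, 20, 23, 24, 25]
Append remaining from right: [25]. Merged: [6, 6, 19, 20, 23, 24, 25, 25]

Final merged array: [6, 6, 19, 20, 23, 24, 25, 25]
Total comparisons: 7

The merged array is [6, 6, 19, 20, 23, 24, 25, 25], requiring 7 comparisons. The merge step runs in O(n) time where n is the total number of elements.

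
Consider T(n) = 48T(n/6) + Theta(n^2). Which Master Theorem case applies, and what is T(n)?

Master Theorem for T(n) = 48T(n/6) + O(n^2):

a = 48, b = 6, c = 2
log_b(a) = log_6(48) = 2.1606

Case 1: c = 2 < log_6(48) = 2.1606
T(n) = O(n^(log_6 48))

For T(n) = 48T(n/6) + O(n^2): log_6(48) = 2.1606. This is Case 1 of the Master Theorem (c < log_b(a), work dominated by leaves), giving O(n^(log_6 48)).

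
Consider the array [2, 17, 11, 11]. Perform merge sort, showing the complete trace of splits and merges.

Merge sort trace:

Split: [2, 17, 11, 11] -> [2, 17] and [11, 11]
  Split: [2, 17] -> [2] and [17]
  Merge: [2] + [17] -> [2, 17]
  Split: [11, 11] -> [11] and [11]
  Merge: [11] + [11] -> [11, 11]
Merge: [2, 17] + [11, 11] -> [2, 11, 11, 17]

Final sorted array: [2, 11, 11, 17]

The merge sort proceeds by recursively splitting the array and merging sorted halves.
After all merges, the sorted array is [2, 11, 11, 17].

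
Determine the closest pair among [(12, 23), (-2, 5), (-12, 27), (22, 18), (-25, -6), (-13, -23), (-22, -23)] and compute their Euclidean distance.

Computing all pairwise distances among 7 points:

d((12, 23), (-2, 5)) = 22.8035
d((12, 23), (-12, 27)) = 24.3311
d((12, 23), (22, 18)) = 11.1803
d((12, 23), (-25, -6)) = 47.0106
d((12, 23), (-13, -23)) = 52.3546
d((12, 23), (-22, -23)) = 57.2014
d((-2, 5), (-12, 27)) = 24.1661
d((-2, 5), (22, 18)) = 27.2947
d((-2, 5), (-25, -6)) = 25.4951
d((-2, 5), (-13, -23)) = 30.0832
d((-2, 5), (-22, -23)) = 34.4093
d((-12, 27), (22, 18)) = 35.171
d((-12, 27), (-25, -6)) = 35.4683
d((-12, 27), (-13, -23)) = 50.01
d((-12, 27), (-22, -23)) = 50.9902
d((22, 18), (-25, -6)) = 52.7731
d((22, 18), (-13, -23)) = 53.9073
d((22, 18), (-22, -23)) = 60.1415
d((-25, -6), (-13, -23)) = 20.8087
d((-25, -6), (-22, -23)) = 17.2627
d((-13, -23), (-22, -23)) = 9.0 <-- minimum

Closest pair: (-13, -23) and (-22, -23) with distance 9.0

The closest pair is (-13, -23) and (-22, -23) with Euclidean distance 9.0. For 7 points, brute-force pairwise comparison is shown above. For large n, the divide-and-conquer algorithm (sort by x, recurse on halves, check the dividing strip) achieves O(n log n).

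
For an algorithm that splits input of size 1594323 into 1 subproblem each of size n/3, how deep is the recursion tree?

For divide and conquer with division factor 3:

Problem sizes at each level:
Level 0: 1594323
Level 1: 531441
Level 2: 177147
Level 3: 59049
Level 4: 19683
Level 5: 6561
Level 6: 2187
Level 7: 729
Level 8: 243
Level 9: 81
Level 10: 27
Level 11: 9
Level 12: 3
Level 13: 1

The root is level 0 and the size-1 base case is level 13 (the tree spans levels 0 through 13, i.e. 14 levels counting the root), so the depth is the number of divisions: log_3(1594323) = 13

The recursion tree depth is log_3(1594323) = 13. At each level, the problem size is divided by 3, so it takes 13 divisions to reduce to a base case of size 1. The algorithm makes 1 recursive call at each level.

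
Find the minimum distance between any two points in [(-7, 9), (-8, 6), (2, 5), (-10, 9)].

Computing all pairwise distances among 4 points:

d((-7, 9), (-8, 6)) = 3.1623
d((-7, 9), (2, 5)) = 9.8489
d((-7, 9), (-10, 9)) = 3.0 <-- minimum
d((-8, 6), (2, 5)) = 10.0499
d((-8, 6), (-10, 9)) = 3.6056
d((2, 5), (-10, 9)) = 12.6491

Closest pair: (-7, 9) and (-10, 9) with distance 3.0

The closest pair is (-7, 9) and (-10, 9) with Euclidean distance 3.0. For 4 points, brute-force pairwise comparison is shown above. For large n, the divide-and-conquer algorithm (sort by x, recurse on halves, check the dividing strip) achieves O(n log n).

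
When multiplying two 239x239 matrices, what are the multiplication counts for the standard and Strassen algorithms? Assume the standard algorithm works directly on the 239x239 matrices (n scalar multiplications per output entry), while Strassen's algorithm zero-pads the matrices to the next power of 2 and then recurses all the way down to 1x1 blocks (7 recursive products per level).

Matrix multiplication for 239x239 matrices:

Strassen's algorithm requires power-of-2 dimensions. Pad 239x239 to 256x256 (next power of 2).

Standard algorithm: 239^3 = 13651919 multiplications
Strassen's algorithm: 7^(log2(256)) = 7^8 = 5764801 multiplications
Savings: 13651919 - 5764801 = 7887118 multiplications

Standard: 13651919 multiplications (239^3). Strassen: 5764801 multiplications (7^8, after padding to 256x256). Strassen reduces 8 recursive multiplications to 7 at each level.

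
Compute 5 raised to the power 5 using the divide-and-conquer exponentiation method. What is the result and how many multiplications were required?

Computing 5^5 by squaring (build up from 5^1; each line after the first costs one multiplication):

5^1 = 5
5^2 = (5^1)^2 = 5^2 = 25
5^4 = (5^2)^2 = 25^2 = 625
5^5 = 5 * 5^4 = 5 * 625 = 3125

Result: 3125
Multiplications needed: 3 (3 lines after 5^1)

5^5 = 3125. Using exponentiation by squaring, this requires 3 multiplications. The key idea: if the exponent is even, square the half-power; if odd, multiply by the base once.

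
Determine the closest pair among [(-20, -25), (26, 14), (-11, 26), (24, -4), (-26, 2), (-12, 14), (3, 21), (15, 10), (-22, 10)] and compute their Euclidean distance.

Computing all pairwise distances among 9 points:

d((-20, -25), (26, 14)) = 60.3075
d((-20, -25), (-11, 26)) = 51.788
d((-20, -25), (24, -4)) = 48.7545
d((-20, -25), (-26, 2)) = 27.6586
d((-20, -25), (-12, 14)) = 39.8121
d((-20, -25), (3, 21)) = 51.4296
d((-20, -25), (15, 10)) = 49.4975
d((-20, -25), (-22, 10)) = 35.0571
d((26, 14), (-11, 26)) = 38.8973
d((26, 14), (24, -4)) = 18.1108
d((26, 14), (-26, 2)) = 53.3667
d((26, 14), (-12, 14)) = 38.0
d((26, 14), (3, 21)) = 24.0416
d((26, 14), (15, 10)) = 11.7047
d((26, 14), (-22, 10)) = 48.1664
d((-11, 26), (24, -4)) = 46.0977
d((-11, 26), (-26, 2)) = 28.3019
d((-11, 26), (-12, 14)) = 12.0416
d((-11, 26), (3, 21)) = 14.8661
d((-11, 26), (15, 10)) = 30.5287
d((-11, 26), (-22, 10)) = 19.4165
d((24, -4), (-26, 2)) = 50.3587
d((24, -4), (-12, 14)) = 40.2492
d((24, -4), (3, 21)) = 32.6497
d((24, -4), (15, 10)) = 16.6433
d((24, -4), (-22, 10)) = 48.0833
d((-26, 2), (-12, 14)) = 18.4391
d((-26, 2), (3, 21)) = 34.6699
d((-26, 2), (15, 10)) = 41.7732
d((-26, 2), (-22, 10)) = 8.9443 <-- minimum
d((-12, 14), (3, 21)) = 16.5529
d((-12, 14), (15, 10)) = 27.2947
d((-12, 14), (-22, 10)) = 10.7703
d((3, 21), (15, 10)) = 16.2788
d((3, 21), (-22, 10)) = 27.313
d((15, 10), (-22, 10)) = 37.0

Closest pair: (-26, 2) and (-22, 10) with distance 8.9443

The closest pair is (-26, 2) and (-22, 10) with Euclidean distance 8.9443. For 9 points, brute-force pairwise comparison is shown above. For large n, the divide-and-conquer algorithm (sort by x, recurse on halves, check the dividing strip) achieves O(n log n).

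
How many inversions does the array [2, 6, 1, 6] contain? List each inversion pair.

Finding inversions in [2, 6, 1, 6]:

(0, 2): arr[0]=2 > arr[2]=1
(1, 2): arr[1]=6 > arr[2]=1

Total inversions: 2

The array has 2 inversion(s): (0,2), (1,2). Each pair (i,j) satisfies i < j and arr[i] > arr[j].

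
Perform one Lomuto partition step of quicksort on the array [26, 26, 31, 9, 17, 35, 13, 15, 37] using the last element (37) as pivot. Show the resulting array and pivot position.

Lomuto partition with pivot = 37:

Initial array: [26, 26, 31, 9, 17, 35, 13, 15, 37]

arr[0]=26 <= 37: swap with position 0, array becomes [26, 26, 31, 9, 17, 35, 13, 15, 37]
arr[1]=26 <= 37: swap with position 1, array becomes [26, 26, 31, 9, 17, 35, 13, 15, 37]
arr[2]=31 <= 37: swap with position 2, array becomes [26, 26, 31, 9, 17, 35, 13, 15, 37]
arr[3]=9 <= 37: swap with position 3, array becomes [26, 26, 31, 9, 17, 35, 13, 15, 37]
arr[4]=17 <= 37: swap with position 4, array becomes [26, 26, 31, 9, 17, 35, 13, 15, 37]
arr[5]=35 <= 37: swap with position 5, array becomes [26, 26, 31, 9, 17, 35, 13, 15, 37]
arr[6]=13 <= 37: swap with position 6, array becomes [26, 26, 31, 9, 17, 35, 13, 15, 37]
arr[7]=15 <= 37: swap with position 7, array becomes [26, 26, 31, 9, 17, 35, 13, 15, 37]

Place pivot at position 8: [26, 26, 31, 9, 17, 35, 13, 15, 37]
Pivot position: 8

After partitioning with pivot 37, the array becomes [26, 26, 31, 9, 17, 35, 13, 15, 37]. The pivot is placed at index 8. All elements to the left of the pivot are <= 37, and all elements to the right are > 37.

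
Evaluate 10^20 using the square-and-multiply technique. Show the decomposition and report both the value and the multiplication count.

Computing 10^20 by squaring (build up from 10^1; each line after the first costs one multiplication):

10^1 = 10
10^2 = (10^1)^2 = 10^2 = 100
10^4 = (10^2)^2 = 100^2 = 10000
10^5 = 10 * 10^4 = 10 * 10000 = 100000
10^10 = (10^5)^2 = 100000^2 = 10000000000
10^20 = (10^10)^2 = 10000000000^2 = 100000000000000000000

Result: 100000000000000000000
Multiplications needed: 5 (5 lines after 10^1)

10^20 = 100000000000000000000. Using exponentiation by squaring, this requires 5 multiplications. The key idea: if the exponent is even, square the half-power; if odd, multiply by the base once.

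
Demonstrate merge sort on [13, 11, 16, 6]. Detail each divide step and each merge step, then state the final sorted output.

Merge sort trace:

Split: [13, 11, 16, 6] -> [13, 11] and [16, 6]
  Split: [13, 11] -> [13] and [11]
  Merge: [13] + [11] -> [11, 13]
  Split: [16, 6] -> [16] and [6]
  Merge: [16] + [6] -> [6, 16]
Merge: [11, 13] + [6, 16] -> [6, 11, 13, 16]

Final sorted array: [6, 11, 13, 16]

The merge sort proceeds by recursively splitting the array and merging sorted halves.
After all merges, the sorted array is [6, 11, 13, 16].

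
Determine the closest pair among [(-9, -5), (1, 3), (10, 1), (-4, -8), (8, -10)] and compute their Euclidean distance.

Computing all pairwise distances among 5 points:

d((-9, -5), (1, 3)) = 12.8062
d((-9, -5), (10, 1)) = 19.9249
d((-9, -5), (-4, -8)) = 5.831 <-- minimum
d((-9, -5), (8, -10)) = 17.72
d((1, 3), (10, 1)) = 9.2195
d((1, 3), (-4, -8)) = 12.083
d((1, 3), (8, -10)) = 14.7648
d((10, 1), (-4, -8)) = 16.6433
d((10, 1), (8, -10)) = 11.1803
d((-4, -8), (8, -10)) = 12.1655

Closest pair: (-9, -5) and (-4, -8) with distance 5.831

The closest pair is (-9, -5) and (-4, -8) with Euclidean distance 5.831. For 5 points, brute-force pairwise comparison is shown above. For large n, the divide-and-conquer algorithm (sort by x, recurse on halves, check the dividing strip) achieves O(n log n).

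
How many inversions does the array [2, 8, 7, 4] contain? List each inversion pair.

Finding inversions in [2, 8, 7, 4]:

(1, 2): arr[1]=8 > arr[2]=7
(1, 3): arr[1]=8 > arr[3]=4
(2, 3): arr[2]=7 > arr[3]=4

Total inversions: 3

The array has 3 inversion(s): (1,2), (1,3), (2,3). Each pair (i,j) satisfies i < j and arr[i] > arr[j].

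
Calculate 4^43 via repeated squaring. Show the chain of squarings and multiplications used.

Computing 4^43 by squaring (build up from 4^1; each line after the first costs one multiplication):

4^1 = 4
4^2 = (4^1)^2 = 4^2 = 16
4^4 = (4^2)^2 = 16^2 = 256
4^5 = 4 * 4^4 = 4 * 256 = 1024
4^10 = (4^5)^2 = 1024^2 = 1048576
4^20 = (4^10)^2 = 1048576^2 = 1099511627776
4^21 = 4 * 4^20 = 4 * 1099511627776 = 4398046511104
4^42 = (4^21)^2 = 4398046511104^2 = 19342813113834066795298816
4^43 = 4 * 4^42 = 4 * 19342813113834066795298816 = 77371252455336267181195264

Result: 77371252455336267181195264
Multiplications needed: 8 (8 lines after 4^1)

4^43 = 77371252455336267181195264. Using exponentiation by squaring, this requires 8 multiplications. The key idea: if the exponent is even, square the half-power; if odd, multiply by the base once.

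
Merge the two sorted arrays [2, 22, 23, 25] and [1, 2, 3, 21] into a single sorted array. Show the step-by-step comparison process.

Merging process:

Compare 2 vs 1: take 1 from right. Merged: [1]
Compare 2 vs 2: take 2 from left. Merged: [1, 2]
Compare 22 vs 2: take 2 from right. Merged: [1, 2, 2]
Compare 22 vs 3: take 3 from right. Merged: [1, 2, 2, 3]
Compare 22 vs 21: take 21 from right. Merged: [1, 2, 2, 3, 21]
Append remaining from left: [22, 23, 25]. Merged: [1, 2, 2, 3, 21, 22, 23, 25]

Final merged array: [1, 2, 2, 3, 21, 22, 23, 25]
Total comparisons: 5

The merged array is [1, 2, 2, 3, 21, 22, 23, 25], requiring 5 comparisons. The merge step runs in O(n) time where n is the total number of elements.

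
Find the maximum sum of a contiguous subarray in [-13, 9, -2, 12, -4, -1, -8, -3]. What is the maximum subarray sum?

Using Kadane's algorithm on [-13, 9, -2, 12, -4, -1, -8, -3]:

Scanning through the array:
Position 1 (value 9): max_ending_here = 9, max_so_far = 9
Position 2 (value -2): max_ending_here = 7, max_so_far = 9
Position 3 (value 12): max_ending_here = 19, max_so_far = 19
Position 4 (value -4): max_ending_here = 15, max_so_far = 19
Position 5 (value -1): max_ending_here = 14, max_so_far = 19
Position 6 (value -8): max_ending_here = 6, max_so_far = 19
Position 7 (value -3): max_ending_here = 3, max_so_far = 19

Maximum subarray: [9, -2, 12]
Maximum sum: 19

The maximum subarray is [9, -2, 12] with sum 19. This subarray runs from index 1 to index 3.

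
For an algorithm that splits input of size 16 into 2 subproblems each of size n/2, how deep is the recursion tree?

For divide and conquer with division factor 2:

Problem sizes at each level:
Level 0: 16
Level 1: 8
Level 2: 4
Level 3: 2
Level 4: 1

The root is level 0 and the size-1 base case is level 4 (the tree spans levels 0 through 4, i.e. 5 levels counting the root), so the depth is the number of divisions: log_2(16) = 4

The recursion tree depth is log_2(16) = 4. At each level, the problem size is divided by 2, so it takes 4 divisions to reduce to a base case of size 1. The algorithm makes 2 recursive calls at each level.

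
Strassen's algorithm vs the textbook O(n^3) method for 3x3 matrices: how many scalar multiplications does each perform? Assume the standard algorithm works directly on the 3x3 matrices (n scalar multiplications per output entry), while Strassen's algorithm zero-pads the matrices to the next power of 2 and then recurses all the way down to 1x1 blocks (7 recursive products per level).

Matrix multiplication for 3x3 matrices:

Strassen's algorithm requires power-of-2 dimensions. Pad 3x3 to 4x4 (next power of 2).

Standard algorithm: 3^3 = 27 multiplications
Strassen's algorithm: 7^(log2(4)) = 7^2 = 49 multiplications
Difference: 27 - 49 = -22 (Strassen uses MORE here due to padding overhead — for small or just-over-power-of-2 n, padding can outweigh the per-level savings)

Standard: 27 multiplications (3^3). Strassen: 49 multiplications (7^2, after padding to 4x4). Strassen reduces 8 recursive multiplications to 7 at each level.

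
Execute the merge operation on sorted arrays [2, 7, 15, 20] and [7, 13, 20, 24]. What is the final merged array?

Merging process:

Compare 2 vs 7: take 2 from left. Merged: [2]
Compare 7 vs 7: take 7 from left. Merged: [2, 7]
Compare 15 vs 7: take 7 from right. Merged: [2, 7, 7]
Compare 15 vs 13: take 13 from right. Merged: [2, 7, 7, 13]
Compare 15 vs 20: take 15 from left. Merged: [2, 7, 7, 13, 15]
Compare 20 vs 20: take 20 from left. Merged: [2, 7, 7, 13, 15, 20]
Append remaining from right: [20, 24]. Merged: [2, 7, 7, 13, 15, 20, 20, 24]

Final merged array: [2, 7, 7, 13, 15, 20, 20, 24]
Total comparisons: 6

The merged array is [2, 7, 7, 13, 15, 20, 20, 24], requiring 6 comparisons. The merge step runs in O(n) time where n is the total number of elements.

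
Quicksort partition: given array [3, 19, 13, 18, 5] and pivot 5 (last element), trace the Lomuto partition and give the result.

Lomuto partition with pivot = 5:

Initial array: [3, 19, 13, 18, 5]

arr[0]=3 <= 5: swap with position 0, array becomes [3, 19, 13, 18, 5]
arr[1]=19 > 5: no swap
arr[2]=13 > 5: no swap
arr[3]=18 > 5: no swap

Place pivot at position 1: [3, 5, 13, 18, 19]
Pivot position: 1

After partitioning with pivot 5, the array becomes [3, 5, 13, 18, 19]. The pivot is placed at index 1. All elements to the left of the pivot are <= 5, and all elements to the right are > 5.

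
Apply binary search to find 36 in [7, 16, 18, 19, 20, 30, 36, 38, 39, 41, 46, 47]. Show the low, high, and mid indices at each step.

Binary search for 36 in [7, 16, 18, 19, 20, 30, 36, 38, 39, 41, 46, 47]:

lo=0, hi=11, mid=5, arr[mid]=30 -> 30 < 36, search right half
lo=6, hi=11, mid=8, arr[mid]=39 -> 39 > 36, search left half
lo=6, hi=7, mid=6, arr[mid]=36 -> Found target at index 6!

Binary search finds 36 at index 6 after 3 comparisons. The search repeatedly halves the search space by comparing with the middle element.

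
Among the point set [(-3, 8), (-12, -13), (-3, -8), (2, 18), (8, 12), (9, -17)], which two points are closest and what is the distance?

Computing all pairwise distances among 6 points:

d((-3, 8), (-12, -13)) = 22.8473
d((-3, 8), (-3, -8)) = 16.0
d((-3, 8), (2, 18)) = 11.1803
d((-3, 8), (8, 12)) = 11.7047
d((-3, 8), (9, -17)) = 27.7308
d((-12, -13), (-3, -8)) = 10.2956
d((-12, -13), (2, 18)) = 34.0147
d((-12, -13), (8, 12)) = 32.0156
d((-12, -13), (9, -17)) = 21.3776
d((-3, -8), (2, 18)) = 26.4764
d((-3, -8), (8, 12)) = 22.8254
d((-3, -8), (9, -17)) = 15.0
d((2, 18), (8, 12)) = 8.4853 <-- minimum
d((2, 18), (9, -17)) = 35.6931
d((8, 12), (9, -17)) = 29.0172

Closest pair: (2, 18) and (8, 12) with distance 8.4853

The closest pair is (2, 18) and (8, 12) with Euclidean distance 8.4853. For 6 points, brute-force pairwise comparison is shown above. For large n, the divide-and-conquer algorithm (sort by x, recurse on halves, check the dividing strip) achieves O(n log n).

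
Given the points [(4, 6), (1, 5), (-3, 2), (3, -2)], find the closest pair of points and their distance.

Computing all pairwise distances among 4 points:

d((4, 6), (1, 5)) = 3.1623 <-- minimum
d((4, 6), (-3, 2)) = 8.0623
d((4, 6), (3, -2)) = 8.0623
d((1, 5), (-3, 2)) = 5.0
d((1, 5), (3, -2)) = 7.2801
d((-3, 2), (3, -2)) = 7.2111

Closest pair: (4, 6) and (1, 5) with distance 3.1623

The closest pair is (4, 6) and (1, 5) with Euclidean distance 3.1623. For 4 points, brute-force pairwise comparison is shown above. For large n, the divide-and-conquer algorithm (sort by x, recurse on halves, check the dividing strip) achieves O(n log n).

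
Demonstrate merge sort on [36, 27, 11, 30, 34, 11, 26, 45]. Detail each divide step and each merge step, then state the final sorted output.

Merge sort trace:

Split: [36, 27, 11, 30, 34, 11, 26, 45] -> [36, 27, 11, 30] and [34, 11, 26, 45]
  Split: [36, 27, 11, 30] -> [36, 27] and [11, 30]
    Split: [36, 27] -> [36] and [27]
    Merge: [36] + [27] -> [27, 36]
    Split: [11, 30] -> [11] and [30]
    Merge: [11] + [30] -> [11, 30]
  Merge: [27, 36] + [11, 30] -> [11, 27, 30, 36]
  Split: [34, 11, 26, 45] -> [34, 11] and [26, 45]
    Split: [34, 11] -> [34] and [11]
    Merge: [34] + [11] -> [11, 34]
    Split: [26, 45] -> [26] and [45]
    Merge: [26] + [45] -> [26, 45]
  Merge: [11, 34] + [26, 45] -> [11, 26, 34, 45]
Merge: [11, 27, 30, 36] + [11, 26, 34, 45] -> [11, 11, 26, 27, 30, 34, 36, 45]

Final sorted array: [11, 11, 26, 27, 30, 34, 36, 45]

The merge sort proceeds by recursively splitting the array and merging sorted halves.
After all merges, the sorted array is [11, 11, 26, 27, 30, 34, 36, 45].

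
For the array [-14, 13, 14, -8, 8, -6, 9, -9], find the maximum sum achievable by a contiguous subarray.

Using Kadane's algorithm on [-14, 13, 14, -8, 8, -6, 9, -9]:

Scanning through the array:
Position 1 (value 13): max_ending_here = 13, max_so_far = 13
Position 2 (value 14): max_ending_here = 27, max_so_far = 27
Position 3 (value -8): max_ending_here = 19, max_so_far = 27
Position 4 (value 8): max_ending_here = 27, max_so_far = 27
Position 5 (value -6): max_ending_here = 21, max_so_far = 27
Position 6 (value 9): max_ending_here = 30, max_so_far = 30
Position 7 (value -9): max_ending_here = 21, max_so_far = 30

Maximum subarray: [13, 14, -8, 8, -6, 9]
Maximum sum: 30

The maximum subarray is [13, 14, -8, 8, -6, 9] with sum 30. This subarray runs from index 1 to index 6.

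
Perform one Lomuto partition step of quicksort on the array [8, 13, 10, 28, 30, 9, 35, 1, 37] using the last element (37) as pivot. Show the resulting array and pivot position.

Lomuto partition with pivot = 37:

Initial array: [8, 13, 10, 28, 30, 9, 35, 1, 37]

arr[0]=8 <= 37: swap with position 0, array becomes [8, 13, 10, 28, 30, 9, 35, 1, 37]
arr[1]=13 <= 37: swap with position 1, array becomes [8, 13, 10, 28, 30, 9, 35, 1, 37]
arr[2]=10 <= 37: swap with position 2, array becomes [8, 13, 10, 28, 30, 9, 35, 1, 37]
arr[3]=28 <= 37: swap with position 3, array becomes [8, 13, 10, 28, 30, 9, 35, 1, 37]
arr[4]=30 <= 37: swap with position 4, array becomes [8, 13, 10, 28, 30, 9, 35, 1, 37]
arr[5]=9 <= 37: swap with position 5, array becomes [8, 13, 10, 28, 30, 9, 35, 1, 37]
arr[6]=35 <= 37: swap with position 6, array becomes [8, 13, 10, 28, 30, 9, 35, 1, 37]
arr[7]=1 <= 37: swap with position 7, array becomes [8, 13, 10, 28, 30, 9, 35, 1, 37]

Place pivot at position 8: [8, 13, 10, 28, 30, 9, 35, 1, 37]
Pivot position: 8

After partitioning with pivot 37, the array becomes [8, 13, 10, 28, 30, 9, 35, 1, 37]. The pivot is placed at index 8. All elements to the left of the pivot are <= 37, and all elements to the right are > 37.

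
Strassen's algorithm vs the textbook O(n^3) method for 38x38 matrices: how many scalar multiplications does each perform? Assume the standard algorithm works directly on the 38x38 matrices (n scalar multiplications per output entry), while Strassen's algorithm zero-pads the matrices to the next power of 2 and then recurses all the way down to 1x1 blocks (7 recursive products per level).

Matrix multiplication for 38x38 matrices:

Strassen's algorithm requires power-of-2 dimensions. Pad 38x38 to 64x64 (next power of 2).

Standard algorithm: 38^3 = 54872 multiplications
Strassen's algorithm: 7^(log2(64)) = 7^6 = 117649 multiplications
Difference: 54872 - 117649 = -62777 (Strassen uses MORE here due to padding overhead — for small or just-over-power-of-2 n, padding can outweigh the per-level savings)

Standard: 54872 multiplications (38^3). Strassen: 117649 multiplications (7^6, after padding to 64x64). Strassen reduces 8 recursive multiplications to 7 at each level.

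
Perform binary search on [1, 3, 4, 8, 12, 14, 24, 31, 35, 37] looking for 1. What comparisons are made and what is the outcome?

Binary search for 1 in [1, 3, 4, 8, 12, 14, 24, 31, 35, 37]:

lo=0, hi=9, mid=4, arr[mid]=12 -> 12 > 1, search left half
lo=0, hi=3, mid=1, arr[mid]=3 -> 3 > 1, search left half
lo=0, hi=0, mid=0, arr[mid]=1 -> Found target at index 0!

Binary search finds 1 at index 0 after 3 comparisons. The search repeatedly halves the search space by comparing with the middle element.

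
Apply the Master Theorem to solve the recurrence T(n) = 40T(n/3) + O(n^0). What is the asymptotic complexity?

Master Theorem for T(n) = 40T(n/3) + O(n^0):

a = 40, b = 3, c = 0
log_b(a) = log_3(40) = 3.3578

Case 1: c = 0 < log_3(40) = 3.3578
T(n) = O(n^(log_3 40))

For T(n) = 40T(n/3) + O(n^0): log_3(40) = 3.3578. This is Case 1 of the Master Theorem (c < log_b(a), work dominated by leaves), giving O(n^(log_3 40)).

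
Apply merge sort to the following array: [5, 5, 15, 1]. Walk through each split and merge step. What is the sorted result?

Merge sort trace:

Split: [5, 5, 15, 1] -> [5, 5] and [15, 1]
  Split: [5, 5] -> [5] and [5]
  Merge: [5] + [5] -> [5, 5]
  Split: [15, 1] -> [15] and [1]
  Merge: [15] + [1] -> [1, 15]
Merge: [5, 5] + [1, 15] -> [1, 5, 5, 15]

Final sorted array: [1, 5, 5, 15]

The merge sort proceeds by recursively splitting the array and merging sorted halves.
After all merges, the sorted array is [1, 5, 5, 15].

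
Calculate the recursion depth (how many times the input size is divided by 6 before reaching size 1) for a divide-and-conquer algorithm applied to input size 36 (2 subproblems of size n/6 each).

For divide and conquer with division factor 6:

Problem sizes at each level:
Level 0: 36
Level 1: 6
Level 2: 1

The root is level 0 and the size-1 base case is level 2 (the tree spans levels 0 through 2, i.e. 3 levels counting the root), so the depth is the number of divisions: log_6(36) = 2

The recursion tree depth is log_6(36) = 2. At each level, the problem size is divided by 6, so it takes 2 divisions to reduce to a base case of size 1. The algorithm makes 2 recursive calls at each level.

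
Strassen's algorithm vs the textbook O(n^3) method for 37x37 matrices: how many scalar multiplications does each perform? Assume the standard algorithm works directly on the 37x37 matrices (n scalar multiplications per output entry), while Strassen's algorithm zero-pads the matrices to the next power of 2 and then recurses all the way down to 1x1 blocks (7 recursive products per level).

Matrix multiplication for 37x37 matrices:

Strassen's algorithm requires power-of-2 dimensions. Pad 37x37 to 64x64 (next power of 2).

Standard algorithm: 37^3 = 50653 multiplications
Strassen's algorithm: 7^(log2(64)) = 7^6 = 117649 multiplications
Difference: 50653 - 117649 = -66996 (Strassen uses MORE here due to padding overhead — for small or just-over-power-of-2 n, padding can outweigh the per-level savings)

Standard: 50653 multiplications (37^3). Strassen: 117649 multiplications (7^6, after padding to 64x64). Strassen reduces 8 recursive multiplications to 7 at each level.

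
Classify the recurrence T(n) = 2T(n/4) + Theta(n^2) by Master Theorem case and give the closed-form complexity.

Master Theorem for T(n) = 2T(n/4) + O(n^2):

a = 2, b = 4, c = 2
log_b(a) = log_4(2) = 0.5000

Case 3: c = 2 > log_4(2) = 0.5000
T(n) = O(n^2) = O(n^2)

For T(n) = 2T(n/4) + O(n^2): log_4(2) = 0.5000. This is Case 3 of the Master Theorem (c > log_b(a), work dominated by root), giving O(n^2).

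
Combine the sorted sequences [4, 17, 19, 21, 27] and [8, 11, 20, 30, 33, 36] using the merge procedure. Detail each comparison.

Merging process:

Compare 4 vs 8: take 4 from left. Merged: [4]
Compare 17 vs 8: take 8 from right. Merged: [4, 8]
Compare 17 vs 11: take 11 from right. Merged: [4, 8, 11]
Compare 17 vs 20: take 17 from left. Merged: [4, 8, 11, 17]
Compare 19 vs 20: take 19 from left. Merged: [4, 8, 11, 17, 19]
Compare 21 vs 20: take 20 from right. Merged: [4, 8, 11, 17, 19, 20]
Compare 21 vs 30: take 21 from left. Merged: [4, 8, 11, 17, 19, 20, 21]
Compare 27 vs 30: take 27 from left. Merged: [4, 8, 11, 17, 19, 20, 21, 27]
Append remaining from right: [30, 33, 36]. Merged: [4, 8, 11, 17, 19, 20, 21, 27, 30, 33, 36]

Final merged array: [4, 8, 11, 17, 19, 20, 21, 27, 30, 33, 36]
Total comparisons: 8

The merged array is [4, 8, 11, 17, 19, 20, 21, 27, 30, 33, 36], requiring 8 comparisons. The merge step runs in O(n) time where n is the total number of elements.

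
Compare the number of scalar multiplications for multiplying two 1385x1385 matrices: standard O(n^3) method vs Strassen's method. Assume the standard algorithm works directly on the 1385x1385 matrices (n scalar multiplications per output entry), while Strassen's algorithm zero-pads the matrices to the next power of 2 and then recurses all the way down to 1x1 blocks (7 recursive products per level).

Matrix multiplication for 1385x1385 matrices:

Strassen's algorithm requires power-of-2 dimensions. Pad 1385x1385 to 2048x2048 (next power of 2).

Standard algorithm: 1385^3 = 2656741625 multiplications
Strassen's algorithm: 7^(log2(2048)) = 7^11 = 1977326743 multiplications
Savings: 2656741625 - 1977326743 = 679414882 multiplications

Standard: 2656741625 multiplications (1385^3). Strassen: 1977326743 multiplications (7^11, after padding to 2048x2048). Strassen reduces 8 recursive multiplications to 7 at each level.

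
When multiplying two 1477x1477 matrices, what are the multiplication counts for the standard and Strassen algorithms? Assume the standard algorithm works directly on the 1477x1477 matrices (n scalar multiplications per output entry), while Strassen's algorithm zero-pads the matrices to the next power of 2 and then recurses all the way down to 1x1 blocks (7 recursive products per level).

Matrix multiplication for 1477x1477 matrices:

Strassen's algorithm requires power-of-2 dimensions. Pad 1477x1477 to 2048x2048 (next power of 2).

Standard algorithm: 1477^3 = 3222118333 multiplications
Strassen's algorithm: 7^(log2(2048)) = 7^11 = 1977326743 multiplications
Savings: 3222118333 - 1977326743 = 1244791590 multiplications

Standard: 3222118333 multiplications (1477^3). Strassen: 1977326743 multiplications (7^11, after padding to 2048x2048). Strassen reduces 8 recursive multiplications to 7 at each level.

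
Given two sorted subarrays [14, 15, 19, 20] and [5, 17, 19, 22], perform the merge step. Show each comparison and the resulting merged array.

Merging process:

Compare 14 vs 5: take 5 from right. Merged: [5]
Compare 14 vs 17: take 14 from left. Merged: [5, 14]
Compare 15 vs 17: take 15 from left. Merged: [5, 14, 15]
Compare 19 vs 17: take 17 from right. Merged: [5, 14, 15, 17]
Compare 19 vs 19: take 19 from left. Merged: [5, 14, 15, 17, 19]
Compare 20 vs 19: take 19 from right. Merged: [5, 14, 15, 17, 19, 19]
Compare 20 vs 22: take 20 from left. Merged: [5, 14, 15, 17, 19, 19, 20]
Append remaining from right: [22]. Merged: [5, 14, 15, 17, 19, 19, 20, 22]

Final merged array: [5, 14, 15, 17, 19, 19, 20, 22]
Total comparisons: 7

The merged array is [5, 14, 15, 17, 19, 19, 20, 22], requiring 7 comparisons. The merge step runs in O(n) time where n is the total number of elements.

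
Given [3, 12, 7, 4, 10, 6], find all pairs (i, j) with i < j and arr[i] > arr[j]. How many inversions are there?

Finding inversions in [3, 12, 7, 4, 10, 6]:

(1, 2): arr[1]=12 > arr[2]=7
(1, 3): arr[1]=12 > arr[3]=4
(1, 4): arr[1]=12 > arr[4]=10
(1, 5): arr[1]=12 > arr[5]=6
(2, 3): arr[2]=7 > arr[3]=4
(2, 5): arr[2]=7 > arr[5]=6
(4, 5): arr[4]=10 > arr[5]=6

Total inversions: 7

The array has 7 inversion(s): (1,2), (1,3), (1,4), (1,5), (2,3), (2,5), (4,5). Each pair (i,j) satisfies i < j and arr[i] > arr[j].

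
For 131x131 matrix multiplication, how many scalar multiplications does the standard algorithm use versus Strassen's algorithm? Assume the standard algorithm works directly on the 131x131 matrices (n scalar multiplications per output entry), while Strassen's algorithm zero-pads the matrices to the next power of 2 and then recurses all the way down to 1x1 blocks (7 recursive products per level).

Matrix multiplication for 131x131 matrices:

Strassen's algorithm requires power-of-2 dimensions. Pad 131x131 to 256x256 (next power of 2).

Standard algorithm: 131^3 = 2248091 multiplications
Strassen's algorithm: 7^(log2(256)) = 7^8 = 5764801 multiplications
Difference: 2248091 - 5764801 = -3516710 (Strassen uses MORE here due to padding overhead — for small or just-over-power-of-2 n, padding can outweigh the per-level savings)

Standard: 2248091 multiplications (131^3). Strassen: 5764801 multiplications (7^8, after padding to 256x256). Strassen reduces 8 recursive multiplications to 7 at each level.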